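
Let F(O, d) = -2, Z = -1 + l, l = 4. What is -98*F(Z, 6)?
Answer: 196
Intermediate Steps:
Z = 3 (Z = -1 + 4 = 3)
-98*F(Z, 6) = -98*(-2) = 196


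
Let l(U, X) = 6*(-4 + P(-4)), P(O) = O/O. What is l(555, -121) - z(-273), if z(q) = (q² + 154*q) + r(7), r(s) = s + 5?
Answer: -32517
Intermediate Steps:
P(O) = 1
r(s) = 5 + s
l(U, X) = -18 (l(U, X) = 6*(-4 + 1) = 6*(-3) = -18)
z(q) = 12 + q² + 154*q (z(q) = (q² + 154*q) + (5 + 7) = (q² + 154*q) + 12 = 12 + q² + 154*q)
l(555, -121) - z(-273) = -18 - (12 + (-273)² + 154*(-273)) = -18 - (12 + 74529 - 42042) = -18 - 1*32499 = -18 - 32499 = -32517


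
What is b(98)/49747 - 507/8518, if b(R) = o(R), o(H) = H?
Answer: -24386965/423744946 ≈ -0.057551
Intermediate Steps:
b(R) = R
b(98)/49747 - 507/8518 = 98/49747 - 507/8518 = -24386965/423744946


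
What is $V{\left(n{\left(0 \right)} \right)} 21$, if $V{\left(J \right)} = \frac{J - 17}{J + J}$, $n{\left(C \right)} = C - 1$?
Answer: $189$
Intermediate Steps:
$n{\left(C \right)} = -1 + C$
$V{\left(J \right)} = \frac{-17 + J}{2 J}$
$V{\left(n{\left(0 \right)} \right)} 21 = \frac{-17 + \left(-1 + 0\right)}{2 \left(-1 + 0\right)} 21 = \frac{-17 - 1}{2 \left(-1\right)} 21 = \frac{1}{2} \left(-1\right) \left(-18\right) 21 = 9 \cdot 21 = 189$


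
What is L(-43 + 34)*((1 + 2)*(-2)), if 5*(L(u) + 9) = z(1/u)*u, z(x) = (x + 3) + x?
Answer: 84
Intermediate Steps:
z(x) = 3 + 2*x (z(x) = (3 + x) + x = 3 + 2*x)
L(u) = -9 + u*(3 + 2/u)/5 (L(u) = -9 + ((3 + 2/u)*u)/5 = -9 + (u*(3 + 2/u))/5 = -9 + u*(3 + 2/u)/5)
L(-43 + 34)*((1 + 2)*(-2)) = (-43/5 + 3*(-43 + 34)/5)*((1 + 2)*(-2)) = (-43/5 + (⅗)*(-9))*(3*(-2)) = (-43/5 - 27/5)*(-6) = -14*(-6) = 84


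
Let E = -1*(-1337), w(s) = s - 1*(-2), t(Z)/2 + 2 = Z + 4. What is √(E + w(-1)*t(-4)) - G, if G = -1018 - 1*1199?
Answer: 2217 + √1333 ≈ 2253.5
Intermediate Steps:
t(Z) = 4 + 2*Z (t(Z) = -4 + 2*(Z + 4) = -4 + 2*(4 + Z) = -4 + (8 + 2*Z) = 4 + 2*Z)
w(s) = 2 + s (w(s) = s + 2 = 2 + s)
E = 1337
G = -2217 (G = -1018 - 1199 = -2217)
√(E + w(-1)*t(-4)) - G = √(1337 + (2 - 1)*(4 + 2*(-4))) - 1*(-2217) = √(1337 + 1*(4 - 8)) + 2217 = √(1337 + 1*(-4)) + 2217 = √(1337 - 4) + 2217 = √1333 + 2217 = 2217 + √1333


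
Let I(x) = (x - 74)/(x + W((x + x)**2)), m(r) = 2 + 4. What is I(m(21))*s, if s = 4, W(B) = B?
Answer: -136/75 ≈ -1.8133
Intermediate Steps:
m(r) = 6
I(x) = (-74 + x)/(x + 4*x**2) (I(x) = (x - 74)/(x + (x + x)**2) = (-74 + x)/(x + (2*x)**2) = (-74 + x)/(x + 4*x**2))
I(m(21))*s = ((-74 + 6)/(6*(1 + 4*6)))*4 = ((1/6)*(-68)/(1 + 24))*4 = ((1/6)*(-68)/25)*4 = ((1/6)*(1/25)*(-68))*4 = -34/75*4 = -136/75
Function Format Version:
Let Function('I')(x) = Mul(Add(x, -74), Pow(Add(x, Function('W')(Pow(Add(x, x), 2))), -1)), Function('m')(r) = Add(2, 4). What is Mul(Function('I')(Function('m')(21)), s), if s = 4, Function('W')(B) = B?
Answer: Rational(-136, 75) ≈ -1.8133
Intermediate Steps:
Function('m')(r) = 6
Function('I')(x) = Mul(Pow(Add(x, Mul(4, Pow(x, 2))), -1), Add(-74, x)) (Function('I')(x) = Mul(Add(x, -74), Pow(Add(x, Pow(Add(x, x), 2)), -1)) = Mul(Add(-74, x), Pow(Add(x, Pow(Mul(2, x), 2)), -1)) = Mul(Add(-74, x), Pow(Add(x, Mul(4, Pow(x, 2))), -1)) = Mul(Pow(Add(x, Mul(4, Pow(x, 2))), -1), Add(-74, x)))
Mul(Function('I')(Function('m')(21)), s) = Mul(Mul(Pow(6, -1), Pow(Add(1, Mul(4, 6)), -1), Add(-74, 6)), 4) = Mul(Mul(Rational(1, 6), Pow(Add(1, 24), -1), -68), 4) = Mul(Mul(Rational(1, 6), Pow(25, -1), -68), 4) = Mul(Mul(Rational(1, 6), Rational(1, 25), -68), 4) = Mul(Rational(-34, 75), 4) = Rational(-136, 75)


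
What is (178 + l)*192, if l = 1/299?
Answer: 10218816/299 ≈ 34177.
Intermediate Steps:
l = 1/299 ≈ 0.0033445
(178 + l)*192 = (178 + 1/299)*192 = (53223/299)*192 = 10218816/299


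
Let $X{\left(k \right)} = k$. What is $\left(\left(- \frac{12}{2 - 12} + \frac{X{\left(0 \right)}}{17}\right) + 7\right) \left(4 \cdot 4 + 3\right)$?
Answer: $\frac{779}{5} \approx 155.8$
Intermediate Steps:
$\left(\left(- \frac{12}{2 - 12} + \frac{X{\left(0 \right)}}{17}\right) + 7\right) \left(4 \cdot 4 + 3\right) = \left(\left(- \frac{12}{2 - 12} + \frac{0}{17}\right) + 7\right) \left(4 \cdot 4 + 3\right) = \left(\left(- \frac{12}{2 - 12} + 0 \cdot \frac{1}{17}\right) + 7\right) \left(16 + 3\right) = \left(\left(- \frac{12}{-10} + 0\right) + 7\right) 19 = \left(\left(\left(-12\right) \left(- \frac{1}{10}\right) + 0\right) + 7\right) 19 = \left(\left(\frac{6}{5} + 0\right) + 7\right) 19 = \left(\frac{6}{5} + 7\right) 19 = \frac{41}{5} \cdot 19 = \frac{779}{5}$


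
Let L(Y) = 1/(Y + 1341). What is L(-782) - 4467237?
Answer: -2497185482/559 ≈ -4.4672e+6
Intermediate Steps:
L(Y) = 1/(1341 + Y)
L(-782) - 4467237 = 1/(1341 - 782) - 4467237 = 1/559 - 4467237 = -2497185482/559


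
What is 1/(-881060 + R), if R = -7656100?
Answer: -1/8537160 ≈ -1.1713e-7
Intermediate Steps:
1/(-881060 + R) = 1/(-881060 - 7656100) = 1/(-8537160) = -1/8537160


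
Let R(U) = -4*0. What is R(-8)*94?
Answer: 0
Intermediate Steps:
R(U) = 0
R(-8)*94 = 0*94 = 0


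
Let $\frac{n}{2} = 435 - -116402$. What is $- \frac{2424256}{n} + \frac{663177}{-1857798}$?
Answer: $- \frac{776457528431}{72353181642} \approx -10.731$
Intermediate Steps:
$n = 233674$ ($n = 2 \left(435 - -116402\right) = 2 \left(435 + 116402\right) = 2 \cdot 116837 = 233674$)
$- \frac{2424256}{n} + \frac{663177}{-1857798} = - \frac{2424256}{233674} + \frac{663177}{-1857798} = \left(-2424256\right) \frac{1}{233674} + 663177 \left(- \frac{1}{1857798}\right) = - \frac{1212128}{116837} - \frac{221059}{619266} = - \frac{776457528431}{72353181642}$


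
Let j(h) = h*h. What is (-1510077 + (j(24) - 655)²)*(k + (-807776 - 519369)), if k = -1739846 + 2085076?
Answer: 1476639125940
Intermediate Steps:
j(h) = h²
k = 345230
(-1510077 + (j(24) - 655)²)*(k + (-807776 - 519369)) = (-1510077 + (24² - 655)²)*(345230 + (-807776 - 519369)) = (-1510077 + (576 - 655)²)*(345230 - 1327145) = (-1510077 + (-79)²)*(-981915) = (-1510077 + 6241)*(-981915) = -1503836*(-981915) = 1476639125940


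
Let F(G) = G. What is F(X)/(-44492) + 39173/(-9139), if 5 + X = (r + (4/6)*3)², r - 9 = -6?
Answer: -435766974/101653097 ≈ -4.2868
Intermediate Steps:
r = 3 (r = 9 - 6 = 3)
X = 20 (X = -5 + (3 + (4/6)*3)² = -5 + (3 + (4*(⅙))*3)² = -5 + (3 + (⅔)*3)² = -5 + (3 + 2)² = -5 + 5² = -5 + 25 = 20)
F(X)/(-44492) + 39173/(-9139) = 20/(-44492) + 39173/(-9139) = 20*(-1/44492) + 39173*(-1/9139) = -5/11123 - 39173/9139 = -435766974/101653097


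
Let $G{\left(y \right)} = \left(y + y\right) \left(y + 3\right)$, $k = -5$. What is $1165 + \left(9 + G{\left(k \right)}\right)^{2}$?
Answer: $2006$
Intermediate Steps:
$G{\left(y \right)} = 2 y \left(3 + y\right)$
$1165 + \left(9 + G{\left(k \right)}\right)^{2} = 1165 + \left(9 + 2 \left(-5\right) \left(3 - 5\right)\right)^{2} = 1165 + \left(9 + 2 \left(-5\right) \left(-2\right)\right)^{2} = 1165 + \left(9 + 20\right)^{2} = 1165 + 29^{2} = 1165 + 841 = 2006$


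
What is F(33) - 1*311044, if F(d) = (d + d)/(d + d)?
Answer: -311043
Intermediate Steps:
F(d) = 1 (F(d) = (2*d)/((2*d)) = (2*d)*(1/(2*d)) = 1)
F(33) - 1*311044 = 1 - 1*311044 = 1 - 311044 = -311043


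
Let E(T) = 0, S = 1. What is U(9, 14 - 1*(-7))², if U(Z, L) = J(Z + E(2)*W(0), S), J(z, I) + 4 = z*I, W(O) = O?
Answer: 25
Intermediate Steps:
J(z, I) = -4 + I*z (J(z, I) = -4 + z*I = -4 + I*z)
U(Z, L) = -4 + Z (U(Z, L) = -4 + 1*(Z + 0*0) = -4 + 1*(Z + 0) = -4 + 1*Z = -4 + Z)
U(9, 14 - 1*(-7))² = (-4 + 9)² = 5² = 25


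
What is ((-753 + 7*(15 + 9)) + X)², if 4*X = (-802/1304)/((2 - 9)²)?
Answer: 5588866365555841/16330795264 ≈ 3.4223e+5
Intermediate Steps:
X = -401/127792 (X = ((-802/1304)/((2 - 9)²))/4 = ((-802*1/1304)/((-7)²))/4 = (-401/652/49)/4 = (-401/652*1/49)/4 = (¼)*(-401/31948) = -401/127792 ≈ -0.0031379)
((-753 + 7*(15 + 9)) + X)² = ((-753 + 7*(15 + 9)) - 401/127792)² = ((-753 + 7*24) - 401/127792)² = ((-753 + 168) - 401/127792)² = (-585 - 401/127792)² = (-74758721/127792)² = 5588866365555841/16330795264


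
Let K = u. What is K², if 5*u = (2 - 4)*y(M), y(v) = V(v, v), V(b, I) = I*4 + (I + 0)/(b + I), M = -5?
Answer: 1521/25 ≈ 60.840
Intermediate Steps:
V(b, I) = 4*I + I/(I + b)
y(v) = ½ + 4*v (y(v) = v*(1 + 4*v + 4*v)/(v + v) = v*(1 + 8*v)/((2*v)) = v*(1/(2*v))*(1 + 8*v) = ½ + 4*v)
u = 39/5 (u = ((2 - 4)*(½ + 4*(-5)))/5 = (-2*(½ - 20))/5 = (-2*(-39/2))/5 = (⅕)*39 = 39/5 ≈ 7.8000)
K = 39/5 ≈ 7.8000
K² = (39/5)² = 1521/25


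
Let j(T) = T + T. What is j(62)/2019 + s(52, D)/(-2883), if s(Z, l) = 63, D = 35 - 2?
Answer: 76765/1940259 ≈ 0.039564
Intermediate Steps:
D = 33
j(T) = 2*T
j(62)/2019 + s(52, D)/(-2883) = (2*62)/2019 + 63/(-2883) = 124*(1/2019) + 63*(-1/2883) = 124/2019 - 21/961 = 76765/1940259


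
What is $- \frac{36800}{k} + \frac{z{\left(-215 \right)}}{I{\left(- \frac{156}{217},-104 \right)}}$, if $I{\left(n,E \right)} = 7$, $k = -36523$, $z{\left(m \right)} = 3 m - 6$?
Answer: $- \frac{3359839}{36523} \approx -91.992$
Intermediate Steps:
$z{\left(m \right)} = -6 + 3 m$
$- \frac{36800}{k} + \frac{z{\left(-215 \right)}}{I{\left(- \frac{156}{217},-104 \right)}} = - \frac{36800}{-36523} + \frac{-6 + 3 \left(-215\right)}{7} = \left(-36800\right) \left(- \frac{1}{36523}\right) + \left(-6 - 645\right) \frac{1}{7} = \frac{36800}{36523} - 93 = - \frac{3359839}{36523}$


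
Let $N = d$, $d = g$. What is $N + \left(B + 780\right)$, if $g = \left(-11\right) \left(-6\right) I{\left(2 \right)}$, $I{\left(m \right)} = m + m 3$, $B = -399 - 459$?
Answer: $450$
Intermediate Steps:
$B = -858$ ($B = -399 - 459 = -858$)
$I{\left(m \right)} = 4 m$ ($I{\left(m \right)} = m + 3 m = 4 m$)
$g = 528$ ($g = \left(-11\right) \left(-6\right) 4 \cdot 2 = 66 \cdot 8 = 528$)
$d = 528$
$N = 528$
$N + \left(B + 780\right) = 528 + \left(-858 + 780\right) = 528 - 78 = 450$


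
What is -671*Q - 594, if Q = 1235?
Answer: -829279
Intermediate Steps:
-671*Q - 594 = -671*1235 - 594 = -828685 - 594 = -829279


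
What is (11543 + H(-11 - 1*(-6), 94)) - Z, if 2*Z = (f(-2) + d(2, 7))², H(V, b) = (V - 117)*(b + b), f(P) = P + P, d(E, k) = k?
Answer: -22795/2 ≈ -11398.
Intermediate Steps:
f(P) = 2*P
H(V, b) = 2*b*(-117 + V) (H(V, b) = (-117 + V)*(2*b) = 2*b*(-117 + V))
Z = 9/2 (Z = (2*(-2) + 7)²/2 = (-4 + 7)²/2 = (½)*3² = (½)*9 = 9/2 ≈ 4.5000)
(11543 + H(-11 - 1*(-6), 94)) - Z = (11543 + 2*94*(-117 + (-11 - 1*(-6)))) - 1*9/2 = (11543 + 2*94*(-117 + (-11 + 6))) - 9/2 = (11543 + 2*94*(-117 - 5)) - 9/2 = (11543 + 2*94*(-122)) - 9/2 = (11543 - 22936) - 9/2 = -11393 - 9/2 = -22795/2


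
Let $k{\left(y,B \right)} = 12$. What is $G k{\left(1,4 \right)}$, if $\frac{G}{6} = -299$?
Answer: $-21528$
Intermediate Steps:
$G = -1794$ ($G = 6 \left(-299\right) = -1794$)
$G k{\left(1,4 \right)} = \left(-1794\right) 12 = -21528$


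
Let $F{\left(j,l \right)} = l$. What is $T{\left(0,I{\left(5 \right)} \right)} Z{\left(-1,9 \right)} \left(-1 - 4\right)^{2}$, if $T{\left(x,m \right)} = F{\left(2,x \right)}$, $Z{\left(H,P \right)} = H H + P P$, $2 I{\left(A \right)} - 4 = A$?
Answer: $0$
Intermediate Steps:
$I{\left(A \right)} = 2 + \frac{A}{2}$
$Z{\left(H,P \right)} = H^{2} + P^{2}$
$T{\left(x,m \right)} = x$
$T{\left(0,I{\left(5 \right)} \right)} Z{\left(-1,9 \right)} \left(-1 - 4\right)^{2} = 0 \left(\left(-1\right)^{2} + 9^{2}\right) \left(-1 - 4\right)^{2} = 0 \left(1 + 81\right) \left(-5\right)^{2} = 0 \cdot 82 \cdot 25 = 0 \cdot 25 = 0$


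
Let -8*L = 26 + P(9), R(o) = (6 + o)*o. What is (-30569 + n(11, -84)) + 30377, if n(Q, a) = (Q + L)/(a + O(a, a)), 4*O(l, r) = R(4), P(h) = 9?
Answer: -113717/592 ≈ -192.09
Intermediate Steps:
R(o) = o*(6 + o)
O(l, r) = 10 (O(l, r) = (4*(6 + 4))/4 = (4*10)/4 = (¼)*40 = 10)
L = -35/8 (L = -(26 + 9)/8 = -⅛*35 = -35/8 ≈ -4.3750)
n(Q, a) = (-35/8 + Q)/(10 + a) (n(Q, a) = (Q - 35/8)/(a + 10) = (-35/8 + Q)/(10 + a))
(-30569 + n(11, -84)) + 30377 = (-30569 + (-35/8 + 11)/(10 - 84)) + 30377 = (-30569 + (53/8)/(-74)) + 30377 = (-30569 - 1/74*53/8) + 30377 = (-30569 - 53/592) + 30377 = -18096901/592 + 30377 = -113717/592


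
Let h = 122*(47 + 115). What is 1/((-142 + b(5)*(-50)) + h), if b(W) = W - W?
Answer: 1/19622 ≈ 5.0963e-5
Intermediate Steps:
b(W) = 0
h = 19764 (h = 122*162 = 19764)
1/((-142 + b(5)*(-50)) + h) = 1/((-142 + 0*(-50)) + 19764) = 1/((-142 + 0) + 19764) = 1/(-142 + 19764) = 1/19622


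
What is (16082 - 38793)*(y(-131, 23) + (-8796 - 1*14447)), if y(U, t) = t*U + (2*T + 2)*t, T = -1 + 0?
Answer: 596300016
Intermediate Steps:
T = -1
y(U, t) = U*t (y(U, t) = t*U + (2*(-1) + 2)*t = U*t + (-2 + 2)*t = U*t + 0*t = U*t + 0 = U*t)
(16082 - 38793)*(y(-131, 23) + (-8796 - 1*14447)) = (16082 - 38793)*(-131*23 + (-8796 - 1*14447)) = -22711*(-3013 + (-8796 - 14447)) = -22711*(-3013 - 23243) = -22711*(-26256) = 596300016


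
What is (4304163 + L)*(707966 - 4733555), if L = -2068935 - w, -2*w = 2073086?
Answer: -13170805348119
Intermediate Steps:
w = -1036543 (w = -½*2073086 = -1036543)
L = -1032392 (L = -2068935 - 1*(-1036543) = -2068935 + 1036543 = -1032392)
(4304163 + L)*(707966 - 4733555) = (4304163 - 1032392)*(707966 - 4733555) = 3271771*(-4025589) = -13170805348119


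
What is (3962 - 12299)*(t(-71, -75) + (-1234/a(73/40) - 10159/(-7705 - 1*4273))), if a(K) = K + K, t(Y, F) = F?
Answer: 3005113193271/874394 ≈ 3.4368e+6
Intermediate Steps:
a(K) = 2*K
(3962 - 12299)*(t(-71, -75) + (-1234/a(73/40) - 10159/(-7705 - 1*4273))) = (3962 - 12299)*(-75 + (-1234/(2*(73/40)) - 10159/(-7705 - 1*4273))) = -8337*(-75 + (-1234/(2*(73*(1/40))) - 10159/(-7705 - 4273))) = -8337*(-75 + (-1234/(2*(73/40)) - 10159/(-11978))) = -8337*(-75 + (-1234/73/20 - 10159*(-1/11978))) = -8337*(-75 + (-1234*20/73 + 10159/11978)) = -8337*(-75 + (-24680/73 + 10159/11978)) = -8337*(-75 - 294875433/874394) = -8337*(-360454983/874394) = 3005113193271/874394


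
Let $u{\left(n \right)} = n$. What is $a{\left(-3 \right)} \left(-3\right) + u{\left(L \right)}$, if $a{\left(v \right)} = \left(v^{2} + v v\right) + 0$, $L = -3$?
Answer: $-57$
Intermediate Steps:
$a{\left(v \right)} = 2 v^{2}$ ($a{\left(v \right)} = \left(v^{2} + v^{2}\right) + 0 = 2 v^{2} + 0 = 2 v^{2}$)
$a{\left(-3 \right)} \left(-3\right) + u{\left(L \right)} = 2 \left(-3\right)^{2} \left(-3\right) - 3 = 2 \cdot 9 \left(-3\right) - 3 = 18 \left(-3\right) - 3 = -54 - 3 = -57$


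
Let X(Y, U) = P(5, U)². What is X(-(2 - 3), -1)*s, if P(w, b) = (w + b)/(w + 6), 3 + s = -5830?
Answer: -93328/121 ≈ -771.31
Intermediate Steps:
s = -5833 (s = -3 - 5830 = -5833)
P(w, b) = (b + w)/(6 + w)
X(Y, U) = (5/11 + U/11)² (X(Y, U) = ((U + 5)/(6 + 5))² = ((5 + U)/11)² = (5/11 + U/11)²)
X(-(2 - 3), -1)*s = ((5 - 1)²/121)*(-5833) = ((1/121)*4²)*(-5833) = ((1/121)*16)*(-5833) = (16/121)*(-5833) = -93328/121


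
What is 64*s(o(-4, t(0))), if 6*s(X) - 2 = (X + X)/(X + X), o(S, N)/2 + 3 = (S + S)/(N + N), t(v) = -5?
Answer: 32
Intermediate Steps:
o(S, N) = -6 + 2*S/N (o(S, N) = -6 + 2*((S + S)/(N + N)) = -6 + 2*((2*S)/((2*N))) = -6 + 2*((2*S)*(1/(2*N))) = -6 + 2*(S/N) = -6 + 2*S/N)
s(X) = ½ (s(X) = ⅓ + ((X + X)/(X + X))/6 = ⅓ + ((2*X)/((2*X)))/6 = ⅓ + ((2*X)*(1/(2*X)))/6 = ⅓ + (⅙)*1 = ⅓ + ⅙ = ½)
64*s(o(-4, t(0))) = 64*(½) = 32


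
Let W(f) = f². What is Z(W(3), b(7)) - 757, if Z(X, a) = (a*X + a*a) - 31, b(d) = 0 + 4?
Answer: -736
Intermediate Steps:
b(d) = 4
Z(X, a) = -31 + a² + X*a (Z(X, a) = (X*a + a²) - 31 = (a² + X*a) - 31 = -31 + a² + X*a)
Z(W(3), b(7)) - 757 = (-31 + 4² + 3²*4) - 757 = (-31 + 16 + 9*4) - 757 = (-31 + 16 + 36) - 757 = 21 - 757 = -736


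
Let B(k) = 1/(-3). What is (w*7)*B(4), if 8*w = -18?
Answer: 21/4 ≈ 5.2500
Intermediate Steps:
w = -9/4 (w = (1/8)*(-18) = -9/4 ≈ -2.2500)
B(k) = -1/3
(w*7)*B(4) = -9/4*7*(-1/3) = -63/4*(-1/3) = 21/4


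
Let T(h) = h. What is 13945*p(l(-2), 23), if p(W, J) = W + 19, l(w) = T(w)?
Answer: 237065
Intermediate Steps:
l(w) = w
p(W, J) = 19 + W
13945*p(l(-2), 23) = 13945*(19 - 2) = 13945*17 = 237065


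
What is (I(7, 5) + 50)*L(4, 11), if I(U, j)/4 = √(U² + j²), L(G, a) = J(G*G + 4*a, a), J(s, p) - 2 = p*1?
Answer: 650 + 52*√74 ≈ 1097.3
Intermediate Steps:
J(s, p) = 2 + p (J(s, p) = 2 + p*1 = 2 + p)
L(G, a) = 2 + a
I(U, j) = 4*√(U² + j²)
(I(7, 5) + 50)*L(4, 11) = (4*√(7² + 5²) + 50)*(2 + 11) = (4*√(49 + 25) + 50)*13 = (4*√74 + 50)*13 = (50 + 4*√74)*13 = 650 + 52*√74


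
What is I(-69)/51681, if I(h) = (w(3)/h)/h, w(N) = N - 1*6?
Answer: -1/82017747 ≈ -1.2192e-8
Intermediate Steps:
w(N) = -6 + N (w(N) = N - 6 = -6 + N)
I(h) = -3/h² (I(h) = ((-6 + 3)/h)/h = (-3/h)/h = -3/h²)
I(-69)/51681 = -3/(-69)²/51681 = -3*1/4761*(1/51681) = -1/1587*1/51681 = -1/82017747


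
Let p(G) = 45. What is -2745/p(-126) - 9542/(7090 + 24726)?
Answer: -975159/15908 ≈ -61.300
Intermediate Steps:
-2745/p(-126) - 9542/(7090 + 24726) = -2745/45 - 9542/(7090 + 24726) = -2745*1/45 - 9542/31816 = -61 - 9542*1/31816 = -61 - 4771/15908 = -975159/15908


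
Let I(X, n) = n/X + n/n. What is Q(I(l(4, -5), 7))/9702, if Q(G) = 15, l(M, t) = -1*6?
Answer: 5/3234 ≈ 0.0015461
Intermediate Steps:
l(M, t) = -6
I(X, n) = 1 + n/X (I(X, n) = n/X + 1 = 1 + n/X)
Q(I(l(4, -5), 7))/9702 = 15/9702 = 15*(1/9702) = 5/3234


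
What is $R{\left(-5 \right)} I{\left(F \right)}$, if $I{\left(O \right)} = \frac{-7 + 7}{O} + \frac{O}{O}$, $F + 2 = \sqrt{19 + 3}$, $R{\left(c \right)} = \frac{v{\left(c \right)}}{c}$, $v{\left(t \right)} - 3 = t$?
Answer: $\frac{2}{5} \approx 0.4$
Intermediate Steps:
$v{\left(t \right)} = 3 + t$
$R{\left(c \right)} = \frac{3 + c}{c}$
$F = -2 + \sqrt{22}$ ($F = -2 + \sqrt{19 + 3} = -2 + \sqrt{22} \approx 2.6904$)
$I{\left(O \right)} = 1$ ($I{\left(O \right)} = \frac{0}{O} + 1 = 0 + 1 = 1$)
$R{\left(-5 \right)} I{\left(F \right)} = \frac{3 - 5}{-5} \cdot 1 = \left(- \frac{1}{5}\right) \left(-2\right) 1 = \frac{2}{5} \cdot 1 = \frac{2}{5}$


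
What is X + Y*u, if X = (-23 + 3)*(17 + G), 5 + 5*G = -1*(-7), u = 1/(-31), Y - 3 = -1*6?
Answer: -10785/31 ≈ -347.90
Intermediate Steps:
Y = -3 (Y = 3 - 1*6 = 3 - 6 = -3)
u = -1/31 ≈ -0.032258
G = 2/5 (G = -1 + (-1*(-7))/5 = -1 + (1/5)*7 = -1 + 7/5 = 2/5 ≈ 0.40000)
X = -348 (X = (-23 + 3)*(17 + 2/5) = -20*87/5 = -348)
X + Y*u = -348 - 3*(-1/31) = -348 + 3/31 = -10785/31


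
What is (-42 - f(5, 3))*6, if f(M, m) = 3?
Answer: -270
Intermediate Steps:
(-42 - f(5, 3))*6 = (-42 - 1*3)*6 = (-42 - 3)*6 = -45*6 = -270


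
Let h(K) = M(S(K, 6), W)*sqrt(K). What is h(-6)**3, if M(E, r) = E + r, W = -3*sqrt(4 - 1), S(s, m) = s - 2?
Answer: I*(6960*sqrt(6) + 11826*sqrt(2)) ≈ 33773.0*I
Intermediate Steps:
S(s, m) = -2 + s
W = -3*sqrt(3) ≈ -5.1962
h(K) = sqrt(K)*(-2 + K - 3*sqrt(3)) (h(K) = ((-2 + K) - 3*sqrt(3))*sqrt(K) = (-2 + K - 3*sqrt(3))*sqrt(K) = sqrt(K)*(-2 + K - 3*sqrt(3)))
h(-6)**3 = (sqrt(-6)*(-2 - 6 - 3*sqrt(3)))**3 = ((I*sqrt(6))*(-8 - 3*sqrt(3)))**3 = (I*sqrt(6)*(-8 - 3*sqrt(3)))**3 = -6*I*sqrt(6)*(-8 - 3*sqrt(3))**3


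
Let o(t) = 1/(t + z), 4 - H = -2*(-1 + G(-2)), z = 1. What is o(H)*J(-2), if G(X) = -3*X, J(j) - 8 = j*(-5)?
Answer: 6/5 ≈ 1.2000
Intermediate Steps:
J(j) = 8 - 5*j (J(j) = 8 + j*(-5) = 8 - 5*j)
H = 14 (H = 4 - (-2)*(-1 - 3*(-2)) = 4 - (-2)*(-1 + 6) = 4 - (-2)*5 = 4 - 1*(-10) = 4 + 10 = 14)
o(t) = 1/(1 + t) (o(t) = 1/(t + 1) = 1/(1 + t))
o(H)*J(-2) = (8 - 5*(-2))/(1 + 14) = (8 + 10)/15 = (1/15)*18 = 6/5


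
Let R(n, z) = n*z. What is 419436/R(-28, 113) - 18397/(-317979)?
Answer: -33328407934/251521389 ≈ -132.51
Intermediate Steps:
419436/R(-28, 113) - 18397/(-317979) = 419436/((-28*113)) - 18397/(-317979) = 419436/(-3164) - 18397*(-1/317979) = 419436*(-1/3164) + 18397/317979 = -104859/791 + 18397/317979 = -33328407934/251521389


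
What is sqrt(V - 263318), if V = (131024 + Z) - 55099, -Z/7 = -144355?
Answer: 2*sqrt(205773) ≈ 907.24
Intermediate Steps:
Z = 1010485 (Z = -7*(-144355) = 1010485)
V = 1086410 (V = (131024 + 1010485) - 55099 = 1141509 - 55099 = 1086410)
sqrt(V - 263318) = sqrt(1086410 - 263318) = sqrt(823092) = 2*sqrt(205773)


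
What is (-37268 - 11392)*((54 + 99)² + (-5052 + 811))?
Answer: -932714880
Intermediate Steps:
(-37268 - 11392)*((54 + 99)² + (-5052 + 811)) = -48660*(153² - 4241) = -48660*(23409 - 4241) = -48660*19168 = -932714880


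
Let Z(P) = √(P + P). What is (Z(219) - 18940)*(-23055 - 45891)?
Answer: 1305837240 - 68946*√438 ≈ 1.3044e+9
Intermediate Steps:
Z(P) = √2*√P (Z(P) = √(2*P) = √2*√P)
(Z(219) - 18940)*(-23055 - 45891) = (√2*√219 - 18940)*(-23055 - 45891) = (√438 - 18940)*(-68946) = (-18940 + √438)*(-68946) = 1305837240 - 68946*√438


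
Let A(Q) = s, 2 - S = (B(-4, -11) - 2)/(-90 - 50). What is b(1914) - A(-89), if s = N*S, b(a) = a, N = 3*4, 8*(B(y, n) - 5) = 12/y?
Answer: 75591/40 ≈ 1889.8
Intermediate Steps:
B(y, n) = 5 + 3/(2*y) (B(y, n) = 5 + (12/y)/8 = 5 + 3/(2*y))
S = 323/160 (S = 2 - ((5 + (3/2)/(-4)) - 2)/(-90 - 50) = 2 - ((5 + (3/2)*(-¼)) - 2)/(-140) = 2 - ((5 - 3/8) - 2)*(-1)/140 = 2 - (37/8 - 2)*(-1)/140 = 2 - 21*(-1)/(8*140) = 2 - 1*(-3/160) = 2 + 3/160 = 323/160 ≈ 2.0187)
N = 12
s = 969/40 (s = 12*(323/160) = 969/40 ≈ 24.225)
A(Q) = 969/40
b(1914) - A(-89) = 1914 - 1*969/40 = 1914 - 969/40 = 75591/40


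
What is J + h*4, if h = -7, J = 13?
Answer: -15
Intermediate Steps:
J + h*4 = 13 - 7*4 = 13 - 28 = -15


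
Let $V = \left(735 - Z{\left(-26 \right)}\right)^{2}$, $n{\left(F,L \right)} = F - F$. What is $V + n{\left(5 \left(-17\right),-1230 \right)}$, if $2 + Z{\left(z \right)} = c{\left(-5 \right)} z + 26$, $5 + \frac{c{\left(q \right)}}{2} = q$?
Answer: $36481$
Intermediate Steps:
$c{\left(q \right)} = -10 + 2 q$
$Z{\left(z \right)} = 24 - 20 z$ ($Z{\left(z \right)} = -2 + \left(\left(-10 + 2 \left(-5\right)\right) z + 26\right) = -2 + \left(\left(-10 - 10\right) z + 26\right) = -2 - \left(-26 + 20 z\right) = 24 - 20 z$)
$n{\left(F,L \right)} = 0$
$V = 36481$ ($V = \left(735 - \left(24 - -520\right)\right)^{2} = \left(735 - \left(24 + 520\right)\right)^{2} = \left(735 - 544\right)^{2} = 191^{2} = 36481$)
$V + n{\left(5 \left(-17\right),-1230 \right)} = 36481 + 0 = 36481$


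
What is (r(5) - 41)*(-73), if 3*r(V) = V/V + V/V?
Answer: 8833/3 ≈ 2944.3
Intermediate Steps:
r(V) = ⅔ (r(V) = (V/V + V/V)/3 = (1 + 1)/3 = (⅓)*2 = ⅔)
(r(5) - 41)*(-73) = (⅔ - 41)*(-73) = -121/3*(-73) = 8833/3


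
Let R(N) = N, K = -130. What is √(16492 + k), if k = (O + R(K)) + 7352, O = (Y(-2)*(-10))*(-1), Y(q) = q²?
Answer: √23754 ≈ 154.12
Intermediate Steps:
O = 40 (O = ((-2)²*(-10))*(-1) = (4*(-10))*(-1) = -40*(-1) = 40)
k = 7262 (k = (40 - 130) + 7352 = -90 + 7352 = 7262)
√(16492 + k) = √(16492 + 7262) = √23754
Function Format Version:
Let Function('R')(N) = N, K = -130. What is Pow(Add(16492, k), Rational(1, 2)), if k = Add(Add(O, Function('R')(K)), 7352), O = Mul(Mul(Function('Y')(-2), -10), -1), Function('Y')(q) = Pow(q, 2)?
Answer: Pow(23754, Rational(1, 2)) ≈ 154.12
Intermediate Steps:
O = 40 (O = Mul(Mul(Pow(-2, 2), -10), -1) = Mul(Mul(4, -10), -1) = Mul(-40, -1) = 40)
k = 7262 (k = Add(Add(40, -130), 7352) = Add(-90, 7352) = 7262)
Pow(Add(16492, k), Rational(1, 2)) = Pow(Add(16492, 7262), Rational(1, 2)) = Pow(23754, Rational(1, 2))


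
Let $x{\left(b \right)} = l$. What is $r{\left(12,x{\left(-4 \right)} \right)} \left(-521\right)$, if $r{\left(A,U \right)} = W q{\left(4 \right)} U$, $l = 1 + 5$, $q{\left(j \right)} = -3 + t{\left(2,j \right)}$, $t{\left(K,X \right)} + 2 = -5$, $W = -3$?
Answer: $-93780$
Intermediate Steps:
$t{\left(K,X \right)} = -7$ ($t{\left(K,X \right)} = -2 - 5 = -7$)
$q{\left(j \right)} = -10$ ($q{\left(j \right)} = -3 - 7 = -10$)
$l = 6$
$x{\left(b \right)} = 6$
$r{\left(A,U \right)} = 30 U$ ($r{\left(A,U \right)} = \left(-3\right) \left(-10\right) U = 30 U$)
$r{\left(12,x{\left(-4 \right)} \right)} \left(-521\right) = 30 \cdot 6 \left(-521\right) = 180 \left(-521\right) = -93780$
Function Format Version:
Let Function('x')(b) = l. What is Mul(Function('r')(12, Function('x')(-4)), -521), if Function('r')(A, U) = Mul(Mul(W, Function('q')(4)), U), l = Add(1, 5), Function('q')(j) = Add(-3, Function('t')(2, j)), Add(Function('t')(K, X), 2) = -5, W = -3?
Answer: -93780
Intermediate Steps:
Function('t')(K, X) = -7 (Function('t')(K, X) = Add(-2, -5) = -7)
Function('q')(j) = -10 (Function('q')(j) = Add(-3, -7) = -10)
l = 6
Function('x')(b) = 6
Function('r')(A, U) = Mul(30, U) (Function('r')(A, U) = Mul(Mul(-3, -10), U) = Mul(30, U))
Mul(Function('r')(12, Function('x')(-4)), -521) = Mul(Mul(30, 6), -521) = Mul(180, -521) = -93780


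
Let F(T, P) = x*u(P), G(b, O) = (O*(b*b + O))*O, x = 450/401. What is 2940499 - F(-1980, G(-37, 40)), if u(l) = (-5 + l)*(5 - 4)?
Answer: 164662349/401 ≈ 4.1063e+5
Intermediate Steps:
x = 450/401 (x = 450*(1/401) = 450/401 ≈ 1.1222)
u(l) = -5 + l (u(l) = (-5 + l)*1 = -5 + l)
G(b, O) = O²*(O + b²) (G(b, O) = (O*(b² + O))*O = (O*(O + b²))*O = O²*(O + b²))
F(T, P) = -2250/401 + 450*P/401 (F(T, P) = 450*(-5 + P)/401 = -2250/401 + 450*P/401)
2940499 - F(-1980, G(-37, 40)) = 2940499 - (-2250/401 + 450*(40²*(40 + (-37)²))/401) = 2940499 - (-2250/401 + 450*(1600*(40 + 1369))/401) = 2940499 - (-2250/401 + 450*(1600*1409)/401) = 2940499 - (-2250/401 + (450/401)*2254400) = 2940499 - (-2250/401 + 1014480000/401) = 2940499 - 1*1014477750/401 = 2940499 - 1014477750/401 = 164662349/401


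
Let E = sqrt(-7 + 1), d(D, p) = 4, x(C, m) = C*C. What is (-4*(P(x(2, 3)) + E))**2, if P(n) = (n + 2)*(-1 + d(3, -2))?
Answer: 5088 + 576*I*sqrt(6) ≈ 5088.0 + 1410.9*I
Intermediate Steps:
x(C, m) = C**2
E = I*sqrt(6) (E = sqrt(-6) = I*sqrt(6) ≈ 2.4495*I)
P(n) = 6 + 3*n (P(n) = (n + 2)*(-1 + 4) = (2 + n)*3 = 6 + 3*n)
(-4*(P(x(2, 3)) + E))**2 = (-4*((6 + 3*2**2) + I*sqrt(6)))**2 = (-4*((6 + 3*4) + I*sqrt(6)))**2 = (-4*((6 + 12) + I*sqrt(6)))**2 = (-4*(18 + I*sqrt(6)))**2 = (-72 - 4*I*sqrt(6))**2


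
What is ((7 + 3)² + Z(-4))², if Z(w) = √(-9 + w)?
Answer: (100 + I*√13)² ≈ 9987.0 + 721.11*I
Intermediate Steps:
((7 + 3)² + Z(-4))² = ((7 + 3)² + √(-9 - 4))² = (10² + √(-13))² = (100 + I*√13)²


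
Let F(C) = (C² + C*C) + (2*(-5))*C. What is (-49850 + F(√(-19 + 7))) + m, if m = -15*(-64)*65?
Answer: 12526 - 20*I*√3 ≈ 12526.0 - 34.641*I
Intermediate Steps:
F(C) = -10*C + 2*C² (F(C) = (C² + C²) - 10*C = 2*C² - 10*C = -10*C + 2*C²)
m = 62400 (m = 960*65 = 62400)
(-49850 + F(√(-19 + 7))) + m = (-49850 + 2*√(-19 + 7)*(-5 + √(-19 + 7))) + 62400 = (-49850 + 2*√(-12)*(-5 + √(-12))) + 62400 = (-49850 + 2*(2*I*√3)*(-5 + 2*I*√3)) + 62400 = (-49850 + 4*I*√3*(-5 + 2*I*√3)) + 62400 = 12550 + 4*I*√3*(-5 + 2*I*√3)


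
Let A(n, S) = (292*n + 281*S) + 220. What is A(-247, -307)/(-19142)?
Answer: 158171/19142 ≈ 8.2630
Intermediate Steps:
A(n, S) = 220 + 281*S + 292*n (A(n, S) = (281*S + 292*n) + 220 = 220 + 281*S + 292*n)
A(-247, -307)/(-19142) = (220 + 281*(-307) + 292*(-247))/(-19142) = (220 - 86267 - 72124)*(-1/19142) = -158171*(-1/19142) = 158171/19142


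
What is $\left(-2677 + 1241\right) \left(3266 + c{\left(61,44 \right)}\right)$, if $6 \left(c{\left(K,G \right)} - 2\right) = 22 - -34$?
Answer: $- \frac{14118752}{3} \approx -4.7062 \cdot 10^{6}$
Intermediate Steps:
$c{\left(K,G \right)} = \frac{34}{3}$ ($c{\left(K,G \right)} = 2 + \frac{22 - -34}{6} = 2 + \frac{22 + 34}{6} = 2 + \frac{1}{6} \cdot 56 = 2 + \frac{28}{3} = \frac{34}{3}$)
$\left(-2677 + 1241\right) \left(3266 + c{\left(61,44 \right)}\right) = \left(-2677 + 1241\right) \left(3266 + \frac{34}{3}\right) = \left(-1436\right) \frac{9832}{3} = - \frac{14118752}{3}$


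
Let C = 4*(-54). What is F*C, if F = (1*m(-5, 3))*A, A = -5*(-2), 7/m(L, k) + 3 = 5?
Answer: -7560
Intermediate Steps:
m(L, k) = 7/2 (m(L, k) = 7/(-3 + 5) = 7/2)
C = -216
A = 10
F = 35 (F = (1*(7/2))*10 = (7/2)*10 = 35)
F*C = 35*(-216) = -7560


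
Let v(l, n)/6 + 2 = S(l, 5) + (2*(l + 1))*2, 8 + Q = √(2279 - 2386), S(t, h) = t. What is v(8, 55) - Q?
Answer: 260 - I*√107 ≈ 260.0 - 10.344*I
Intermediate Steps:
Q = -8 + I*√107 (Q = -8 + √(2279 - 2386) = -8 + √(-107) = -8 + I*√107 ≈ -8.0 + 10.344*I)
v(l, n) = 12 + 30*l (v(l, n) = -12 + 6*(l + (2*(l + 1))*2) = -12 + 6*(l + (2*(1 + l))*2) = -12 + 6*(l + (2 + 2*l)*2) = -12 + 6*(l + (4 + 4*l)) = -12 + 6*(4 + 5*l) = -12 + (24 + 30*l) = 12 + 30*l)
v(8, 55) - Q = (12 + 30*8) - (-8 + I*√107) = (12 + 240) + (8 - I*√107) = 252 + (8 - I*√107) = 260 - I*√107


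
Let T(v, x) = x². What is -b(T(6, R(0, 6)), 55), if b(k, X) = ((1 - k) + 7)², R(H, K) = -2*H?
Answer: -64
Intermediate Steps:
b(k, X) = (8 - k)²
-b(T(6, R(0, 6)), 55) = -(-8 + (-2*0)²)² = -(-8 + 0²)² = -(-8 + 0)² = -1*(-8)² = -1*64 = -64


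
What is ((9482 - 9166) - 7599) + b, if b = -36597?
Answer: -43880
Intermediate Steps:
((9482 - 9166) - 7599) + b = ((9482 - 9166) - 7599) - 36597 = (316 - 7599) - 36597 = -7283 - 36597 = -43880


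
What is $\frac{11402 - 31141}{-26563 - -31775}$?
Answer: $- \frac{19739}{5212} \approx -3.7872$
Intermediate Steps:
$\frac{11402 - 31141}{-26563 - -31775} = - \frac{19739}{-26563 + 31775} = - \frac{19739}{5212}$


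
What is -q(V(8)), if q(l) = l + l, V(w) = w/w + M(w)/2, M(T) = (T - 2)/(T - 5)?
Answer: -4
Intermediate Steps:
M(T) = (-2 + T)/(-5 + T)
V(w) = 1 + (-2 + w)/(2*(-5 + w)) (V(w) = w/w + ((-2 + w)/(-5 + w))/2 = 1 + ((-2 + w)/(-5 + w))*(½) = 1 + (-2 + w)/(2*(-5 + w)))
q(l) = 2*l
-q(V(8)) = -2*3*(-4 + 8)/(2*(-5 + 8)) = -2*(3/2)*4/3 = -2*(3/2)*(⅓)*4 = -2*2 = -1*4 = -4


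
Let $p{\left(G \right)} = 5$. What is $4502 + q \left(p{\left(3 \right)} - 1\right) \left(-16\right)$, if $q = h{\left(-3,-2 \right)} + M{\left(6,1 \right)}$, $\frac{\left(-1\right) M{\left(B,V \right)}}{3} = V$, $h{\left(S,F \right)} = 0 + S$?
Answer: $4886$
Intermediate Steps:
$h{\left(S,F \right)} = S$
$M{\left(B,V \right)} = - 3 V$
$q = -6$ ($q = -3 - 3 = -6$)
$4502 + q \left(p{\left(3 \right)} - 1\right) \left(-16\right) = 4502 + - 6 \left(5 - 1\right) \left(-16\right) = 4502 + \left(-6\right) 4 \left(-16\right) = 4502 - -384 = 4502 + 384 = 4886$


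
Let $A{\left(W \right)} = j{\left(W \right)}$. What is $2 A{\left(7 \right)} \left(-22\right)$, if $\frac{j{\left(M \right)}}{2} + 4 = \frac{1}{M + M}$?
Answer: $\frac{2420}{7} \approx 345.71$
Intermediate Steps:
$j{\left(M \right)} = -8 + \frac{1}{M}$ ($j{\left(M \right)} = -8 + \frac{2}{M + M} = -8 + \frac{2}{2 M} = -8 + 2 \frac{1}{2 M} = -8 + \frac{1}{M}$)
$A{\left(W \right)} = -8 + \frac{1}{W}$
$2 A{\left(7 \right)} \left(-22\right) = 2 \left(-8 + \frac{1}{7}\right) \left(-22\right) = 2 \left(- \frac{55}{7}\right) \left(-22\right) = \left(- \frac{110}{7}\right) \left(-22\right) = \frac{2420}{7}$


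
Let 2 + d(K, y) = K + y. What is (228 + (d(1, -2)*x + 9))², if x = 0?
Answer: 56169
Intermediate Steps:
d(K, y) = -2 + K + y (d(K, y) = -2 + (K + y) = -2 + K + y)
(228 + (d(1, -2)*x + 9))² = (228 + ((-2 + 1 - 2)*0 + 9))² = (228 + (-3*0 + 9))² = (228 + (0 + 9))² = (228 + 9)² = 237² = 56169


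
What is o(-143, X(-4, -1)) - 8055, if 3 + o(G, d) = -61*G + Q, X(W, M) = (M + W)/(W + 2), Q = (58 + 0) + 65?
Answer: 788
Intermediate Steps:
Q = 123 (Q = 58 + 65 = 123)
X(W, M) = (M + W)/(2 + W)
o(G, d) = 120 - 61*G (o(G, d) = -3 + (-61*G + 123) = -3 + (123 - 61*G) = 120 - 61*G)
o(-143, X(-4, -1)) - 8055 = (120 - 61*(-143)) - 8055 = (120 + 8723) - 8055 = 8843 - 8055 = 788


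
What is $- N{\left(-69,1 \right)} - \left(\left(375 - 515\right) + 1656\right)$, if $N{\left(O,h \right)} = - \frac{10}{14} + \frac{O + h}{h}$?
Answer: $- \frac{10131}{7} \approx -1447.3$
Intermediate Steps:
$N{\left(O,h \right)} = - \frac{5}{7} + \frac{O + h}{h}$ ($N{\left(O,h \right)} = \left(-10\right) \frac{1}{14} + \frac{O + h}{h} = - \frac{5}{7} + \frac{O + h}{h}$)
$- N{\left(-69,1 \right)} - \left(\left(375 - 515\right) + 1656\right) = - (\frac{2}{7} - \frac{69}{1}) - \left(\left(375 - 515\right) + 1656\right) = - (\frac{2}{7} - 69) - \left(-140 + 1656\right) = - (\frac{2}{7} - 69) - 1516 = \left(-1\right) \left(- \frac{481}{7}\right) - 1516 = \frac{481}{7} - 1516 = - \frac{10131}{7}$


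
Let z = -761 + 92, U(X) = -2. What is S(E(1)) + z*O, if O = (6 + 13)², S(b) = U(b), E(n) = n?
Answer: -241511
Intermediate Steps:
z = -669
S(b) = -2
O = 361 (O = 19² = 361)
S(E(1)) + z*O = -2 - 669*361 = -2 - 241509 = -241511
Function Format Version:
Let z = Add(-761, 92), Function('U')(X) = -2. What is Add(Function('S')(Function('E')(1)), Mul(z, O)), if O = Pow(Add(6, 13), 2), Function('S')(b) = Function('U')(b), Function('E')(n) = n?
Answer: -241511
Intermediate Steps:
z = -669
Function('S')(b) = -2
O = 361 (O = Pow(19, 2) = 361)
Add(Function('S')(Function('E')(1)), Mul(z, O)) = Add(-2, Mul(-669, 361)) = Add(-2, -241509) = -241511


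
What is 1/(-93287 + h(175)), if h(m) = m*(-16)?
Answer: -1/96087 ≈ -1.0407e-5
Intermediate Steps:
h(m) = -16*m
1/(-93287 + h(175)) = 1/(-93287 - 16*175) = 1/(-93287 - 2800) = 1/(-96087) = -1/96087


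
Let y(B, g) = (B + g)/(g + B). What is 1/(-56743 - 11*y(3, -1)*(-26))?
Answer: -1/56457 ≈ -1.7713e-5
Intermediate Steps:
y(B, g) = 1 (y(B, g) = (B + g)/(B + g) = 1)
1/(-56743 - 11*y(3, -1)*(-26)) = 1/(-56743 - 11*1*(-26)) = 1/(-56743 - 11*(-26)) = 1/(-56743 + 286) = 1/(-56457) = -1/56457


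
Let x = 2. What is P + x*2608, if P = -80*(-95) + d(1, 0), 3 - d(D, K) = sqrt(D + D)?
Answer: 12819 - sqrt(2) ≈ 12818.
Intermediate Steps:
d(D, K) = 3 - sqrt(2)*sqrt(D) (d(D, K) = 3 - sqrt(D + D) = 3 - sqrt(2*D) = 3 - sqrt(2)*sqrt(D))
P = 7603 - sqrt(2) (P = -80*(-95) + (3 - sqrt(2)*sqrt(1)) = 7600 + (3 - 1*sqrt(2)*1) = 7600 + (3 - sqrt(2)) = 7603 - sqrt(2) ≈ 7601.6)
P + x*2608 = (7603 - sqrt(2)) + 2*2608 = (7603 - sqrt(2)) + 5216 = 12819 - sqrt(2)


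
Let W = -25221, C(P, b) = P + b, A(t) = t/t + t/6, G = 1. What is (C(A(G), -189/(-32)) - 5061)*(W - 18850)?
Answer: 21382235567/96 ≈ 2.2273e+8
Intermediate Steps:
A(t) = 1 + t/6 (A(t) = 1 + t*(⅙) = 1 + t/6)
(C(A(G), -189/(-32)) - 5061)*(W - 18850) = (((1 + (⅙)*1) - 189/(-32)) - 5061)*(-25221 - 18850) = (((1 + ⅙) - 189*(-1/32)) - 5061)*(-44071) = ((7/6 + 189/32) - 5061)*(-44071) = (679/96 - 5061)*(-44071) = -485177/96*(-44071) = 21382235567/96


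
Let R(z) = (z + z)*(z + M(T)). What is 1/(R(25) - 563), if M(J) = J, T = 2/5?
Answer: 1/707 ≈ 0.0014144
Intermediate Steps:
T = 2/5 (T = 2*(1/5) = 2/5 ≈ 0.40000)
R(z) = 2*z*(2/5 + z) (R(z) = (z + z)*(z + 2/5) = (2*z)*(2/5 + z) = 2*z*(2/5 + z))
1/(R(25) - 563) = 1/((2/5)*25*(2 + 5*25) - 563) = 1/((2/5)*25*(2 + 125) - 563) = 1/((2/5)*25*127 - 563) = 1/(1270 - 563) = 1/707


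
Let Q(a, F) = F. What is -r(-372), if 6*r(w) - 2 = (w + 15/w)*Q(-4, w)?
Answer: -138401/6 ≈ -23067.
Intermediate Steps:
r(w) = 1/3 + w*(w + 15/w)/6 (r(w) = 1/3 + ((w + 15/w)*w)/6 = 1/3 + (w*(w + 15/w))/6 = 1/3 + w*(w + 15/w)/6)
-r(-372) = -(17/6 + (1/6)*(-372)**2) = -(17/6 + (1/6)*138384) = -(17/6 + 23064) = -1*138401/6 = -138401/6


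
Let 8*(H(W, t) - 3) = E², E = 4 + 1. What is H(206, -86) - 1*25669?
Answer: -205303/8 ≈ -25663.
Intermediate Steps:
E = 5
H(W, t) = 49/8 (H(W, t) = 3 + (⅛)*5² = 3 + (⅛)*25 = 3 + 25/8 = 49/8)
H(206, -86) - 1*25669 = 49/8 - 1*25669 = 49/8 - 25669 = -205303/8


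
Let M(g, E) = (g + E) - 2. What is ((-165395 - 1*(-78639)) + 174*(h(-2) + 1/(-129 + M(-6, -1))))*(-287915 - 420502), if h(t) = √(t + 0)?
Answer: 1413587324889/23 - 123264558*I*√2 ≈ 6.146e+10 - 1.7432e+8*I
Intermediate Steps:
M(g, E) = -2 + E + g (M(g, E) = (E + g) - 2 = -2 + E + g)
h(t) = √t
((-165395 - 1*(-78639)) + 174*(h(-2) + 1/(-129 + M(-6, -1))))*(-287915 - 420502) = ((-165395 - 1*(-78639)) + 174*(√(-2) + 1/(-129 + (-2 - 1 - 6))))*(-287915 - 420502) = ((-165395 + 78639) + 174*(I*√2 + 1/(-129 - 9)))*(-708417) = (-86756 + 174*(I*√2 + 1/(-138)))*(-708417) = (-86756 + 174*(I*√2 - 1/138))*(-708417) = (-86756 + 174*(-1/138 + I*√2))*(-708417) = (-86756 + (-29/23 + 174*I*√2))*(-708417) = (-1995417/23 + 174*I*√2)*(-708417) = 1413587324889/23 - 123264558*I*√2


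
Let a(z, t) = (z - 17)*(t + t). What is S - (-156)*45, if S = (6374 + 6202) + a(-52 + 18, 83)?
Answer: 11130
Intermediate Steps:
a(z, t) = 2*t*(-17 + z) (a(z, t) = (-17 + z)*(2*t) = 2*t*(-17 + z))
S = 4110 (S = (6374 + 6202) + 2*83*(-17 + (-52 + 18)) = 12576 + 2*83*(-17 - 34) = 12576 + 2*83*(-51) = 12576 - 8466 = 4110)
S - (-156)*45 = 4110 - (-156)*45 = 4110 - 1*(-7020) = 4110 + 7020 = 11130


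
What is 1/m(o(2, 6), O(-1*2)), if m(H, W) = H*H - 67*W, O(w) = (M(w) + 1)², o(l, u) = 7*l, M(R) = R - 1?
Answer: -1/72 ≈ -0.013889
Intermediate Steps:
M(R) = -1 + R
O(w) = w² (O(w) = ((-1 + w) + 1)² = w²)
m(H, W) = H² - 67*W
1/m(o(2, 6), O(-1*2)) = 1/((7*2)² - 67*(-1*2)²) = 1/(14² - 67*(-2)²) = 1/(196 - 67*4) = 1/(196 - 268) = 1/(-72) = -1/72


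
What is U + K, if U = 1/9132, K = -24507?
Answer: -223797923/9132 ≈ -24507.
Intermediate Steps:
U = 1/9132 ≈ 0.00010951
U + K = 1/9132 - 24507 = -223797923/9132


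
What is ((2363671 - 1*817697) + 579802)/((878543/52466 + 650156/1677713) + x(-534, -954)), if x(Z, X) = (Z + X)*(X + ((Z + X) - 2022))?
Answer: 187116947561090208/584687571036324311 ≈ 0.32003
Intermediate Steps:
x(Z, X) = (X + Z)*(-2022 + Z + 2*X) (x(Z, X) = (X + Z)*(X + ((X + Z) - 2022)) = (X + Z)*(X + (-2022 + X + Z)) = (X + Z)*(-2022 + Z + 2*X))
((2363671 - 1*817697) + 579802)/((878543/52466 + 650156/1677713) + x(-534, -954)) = ((2363671 - 1*817697) + 579802)/((878543/52466 + 650156/1677713) + ((-534)**2 - 2022*(-954) - 2022*(-534) + 2*(-954)**2 + 3*(-954)*(-534))) = ((2363671 - 817697) + 579802)/((878543*(1/52466) + 650156*(1/1677713)) + (285156 + 1928988 + 1079748 + 2*910116 + 1528308)) = (1545974 + 579802)/((878543/52466 + 650156/1677713) + (285156 + 1928988 + 1079748 + 1820232 + 1528308)) = 2125776/(1508054096855/88022890258 + 6642432) = 2125776/(584687571036324311/88022890258) = 2125776*(88022890258/584687571036324311) = 187116947561090208/584687571036324311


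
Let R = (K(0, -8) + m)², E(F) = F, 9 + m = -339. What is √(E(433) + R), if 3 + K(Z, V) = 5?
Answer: √120149 ≈ 346.63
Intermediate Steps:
m = -348 (m = -9 - 339 = -348)
K(Z, V) = 2 (K(Z, V) = -3 + 5 = 2)
R = 119716 (R = (2 - 348)² = (-346)² = 119716)
√(E(433) + R) = √(433 + 119716) = √120149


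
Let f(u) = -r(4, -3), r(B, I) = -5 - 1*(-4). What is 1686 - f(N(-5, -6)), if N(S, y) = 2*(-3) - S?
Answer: 1685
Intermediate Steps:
r(B, I) = -1 (r(B, I) = -5 + 4 = -1)
N(S, y) = -6 - S
f(u) = 1 (f(u) = -1*(-1) = 1)
1686 - f(N(-5, -6)) = 1686 - 1*1 = 1686 - 1 = 1685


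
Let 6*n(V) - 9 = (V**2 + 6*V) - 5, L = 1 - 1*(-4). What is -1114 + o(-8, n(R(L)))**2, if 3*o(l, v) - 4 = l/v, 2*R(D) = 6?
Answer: -9629210/8649 ≈ -1113.3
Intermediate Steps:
L = 5 (L = 1 + 4 = 5)
R(D) = 3 (R(D) = (1/2)*6 = 3)
n(V) = 2/3 + V + V**2/6 (n(V) = 3/2 + ((V**2 + 6*V) - 5)/6 = 3/2 + (-5 + V**2 + 6*V)/6 = 3/2 + (-5/6 + V + V**2/6) = 2/3 + V + V**2/6)
o(l, v) = 4/3 + l/(3*v) (o(l, v) = 4/3 + (l/v)/3 = 4/3 + l/(3*v))
-1114 + o(-8, n(R(L)))**2 = -1114 + ((-8 + 4*(2/3 + 3 + (1/6)*3**2))/(3*(2/3 + 3 + (1/6)*3**2)))**2 = -1114 + ((-8 + 4*(2/3 + 3 + (1/6)*9))/(3*(2/3 + 3 + (1/6)*9)))**2 = -1114 + ((-8 + 4*(2/3 + 3 + 3/2))/(3*(2/3 + 3 + 3/2)))**2 = -1114 + ((-8 + 4*(31/6))/(3*(31/6)))**2 = -1114 + ((1/3)*(6/31)*(-8 + 62/3))**2 = -1114 + ((1/3)*(6/31)*(38/3))**2 = -1114 + (76/93)**2 = -1114 + 5776/8649 = -9629210/8649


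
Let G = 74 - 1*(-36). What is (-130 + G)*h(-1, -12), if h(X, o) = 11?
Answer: -220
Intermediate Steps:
G = 110 (G = 74 + 36 = 110)
(-130 + G)*h(-1, -12) = (-130 + 110)*11 = -20*11 = -220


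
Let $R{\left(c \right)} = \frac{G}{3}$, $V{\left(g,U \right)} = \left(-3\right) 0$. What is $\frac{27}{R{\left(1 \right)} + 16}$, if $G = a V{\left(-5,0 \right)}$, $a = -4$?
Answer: $\frac{27}{16} \approx 1.6875$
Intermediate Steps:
$V{\left(g,U \right)} = 0$
$G = 0$ ($G = \left(-4\right) 0 = 0$)
$R{\left(c \right)} = 0$ ($R{\left(c \right)} = \frac{0}{3} = 0 \cdot \frac{1}{3} = 0$)
$\frac{27}{R{\left(1 \right)} + 16} = \frac{27}{0 + 16} = \frac{27}{16}$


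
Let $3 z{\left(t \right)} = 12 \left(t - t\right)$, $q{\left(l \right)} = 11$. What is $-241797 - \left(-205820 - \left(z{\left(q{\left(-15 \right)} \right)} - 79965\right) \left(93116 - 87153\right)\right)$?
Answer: $-476867272$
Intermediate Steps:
$z{\left(t \right)} = 0$ ($z{\left(t \right)} = \frac{12 \left(t - t\right)}{3} = \frac{12 \cdot 0}{3} = \frac{1}{3} \cdot 0 = 0$)
$-241797 - \left(-205820 - \left(z{\left(q{\left(-15 \right)} \right)} - 79965\right) \left(93116 - 87153\right)\right) = -241797 - \left(-205820 - \left(0 - 79965\right) \left(93116 - 87153\right)\right) = -241797 - \left(-205820 - \left(-79965\right) 5963\right) = -241797 - \left(-205820 - -476831295\right) = -241797 - \left(-205820 + 476831295\right) = -241797 - 476625475 = -476867272$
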